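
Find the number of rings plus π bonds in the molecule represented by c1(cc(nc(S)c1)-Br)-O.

Molecular formula from the SMILES: C5H4BrNOS.
DoU = (2C + 2 + N − H − X)/2 = (2·5 + 2 + 1 − 4 − 1)/2 = 8/2 = 4.
(Structurally: 1 ring(s) + 3 π bond(s) = 4.)

4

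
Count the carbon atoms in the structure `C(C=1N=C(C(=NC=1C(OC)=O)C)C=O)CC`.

The symbol for carbon appears 11 times in the SMILES.

11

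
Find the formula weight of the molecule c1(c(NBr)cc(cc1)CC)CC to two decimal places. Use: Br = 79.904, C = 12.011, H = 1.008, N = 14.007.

Molecular formula: C10H14BrN.
M = 1×79.904 + 10×12.011 + 14×1.008 + 1×14.007 = 228.13 g/mol.

228.13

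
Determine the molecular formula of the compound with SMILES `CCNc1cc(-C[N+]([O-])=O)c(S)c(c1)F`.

C9H11FN2O2S

Heavy atoms from the SMILES: 9 C, 1 F, 2 N, 2 O, 1 S.
Implicit hydrogens by atom environment:
  4 × C (aromatic): no H
  2 × C: 2 H each → 4
  2 × C (aromatic): 1 H each → 2
  1 × C: 3 H
  1 × F: no H
  1 × N: 1 H
  1 × N (charge +1): no H
  1 × O: no H
  1 × O (charge -1): no H
  1 × S: 1 H
  Total hydrogens = 11.
Molecular formula: C9H11FN2O2S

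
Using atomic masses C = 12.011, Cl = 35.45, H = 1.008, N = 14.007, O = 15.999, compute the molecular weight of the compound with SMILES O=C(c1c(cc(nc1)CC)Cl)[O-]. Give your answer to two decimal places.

184.60

Molecular formula: C8H7ClNO2-.
M = 8×12.011 + 1×35.45 + 7×1.008 + 1×14.007 + 2×15.999 = 184.60 g/mol.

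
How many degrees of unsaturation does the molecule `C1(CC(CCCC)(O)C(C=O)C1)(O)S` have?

2

Molecular formula from the SMILES: C10H18O3S.
DoU = (2C + 2 + N − H − X)/2 = (2·10 + 2 + 0 − 18 − 0)/2 = 4/2 = 2.
(Structurally: 1 ring(s) + 1 π bond(s) = 2.)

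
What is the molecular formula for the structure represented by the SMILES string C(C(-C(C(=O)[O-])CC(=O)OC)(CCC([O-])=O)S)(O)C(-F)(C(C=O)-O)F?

Heavy atoms from the SMILES: 13 C, 2 F, 9 O, 1 S.
Implicit hydrogens by atom environment:
  5 × C: no H
  5 × O: no H
  4 × C: 1 H each → 4
  3 × C: 2 H each → 6
  2 × F: no H
  2 × O: 1 H each → 2
  2 × O (charge -1): no H
  1 × C: 3 H
  1 × S: 1 H
  Total hydrogens = 16.
Net charge -2.
Molecular formula: [C13H16F2O9S]2-

[C13H16F2O9S]2-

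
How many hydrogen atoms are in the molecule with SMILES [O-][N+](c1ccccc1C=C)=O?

Hydrogens are implicit in SMILES; fill each atom to its normal valence:
  4 × C (aromatic): 1 H each → 4
  2 × C (aromatic): no H
  1 × C: 2 H
  1 × C: 1 H
  1 × N (charge +1): no H
  1 × O: no H
  1 × O (charge -1): no H
  Total hydrogens = 7.

7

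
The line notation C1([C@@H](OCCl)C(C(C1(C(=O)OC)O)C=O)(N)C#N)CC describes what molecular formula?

C12H17ClN2O5

Heavy atoms from the SMILES: 12 C, 1 Cl, 2 N, 5 O.
Implicit hydrogens by atom environment:
  4 × C: 1 H each → 4
  4 × C: no H
  4 × O: no H
  2 × C: 3 H each → 6
  2 × C: 2 H each → 4
  1 × Cl: no H
  1 × N: 2 H
  1 × N: no H
  1 × O: 1 H
  Total hydrogens = 17.
Molecular formula: C12H17ClN2O5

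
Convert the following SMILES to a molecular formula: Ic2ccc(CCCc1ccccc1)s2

C13H13IS

Heavy atoms from the SMILES: 13 C, 1 I, 1 S.
Implicit hydrogens by atom environment:
  7 × C (aromatic): 1 H each → 7
  3 × C: 2 H each → 6
  3 × C (aromatic): no H
  1 × I: no H
  1 × S (aromatic): no H
  Total hydrogens = 13.
Molecular formula: C13H13IS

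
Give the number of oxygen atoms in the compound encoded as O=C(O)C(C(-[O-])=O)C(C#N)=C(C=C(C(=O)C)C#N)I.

5

The symbol for oxygen appears 5 times in the SMILES.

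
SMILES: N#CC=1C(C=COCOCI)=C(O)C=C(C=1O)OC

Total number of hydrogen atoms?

12

Hydrogens are implicit in SMILES; fill each atom to its normal valence:
  5 × C (aromatic): no H
  3 × O: no H
  2 × C: 2 H each → 4
  2 × C: 1 H each → 2
  2 × O: 1 H each → 2
  1 × C: 3 H
  1 × C (aromatic): 1 H
  1 × C: no H
  1 × I: no H
  1 × N: no H
  Total hydrogens = 12.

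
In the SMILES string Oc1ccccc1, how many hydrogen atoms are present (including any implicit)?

Hydrogens are implicit in SMILES; fill each atom to its normal valence:
  5 × C (aromatic): 1 H each → 5
  1 × C (aromatic): no H
  1 × O: 1 H
  Total hydrogens = 6.

6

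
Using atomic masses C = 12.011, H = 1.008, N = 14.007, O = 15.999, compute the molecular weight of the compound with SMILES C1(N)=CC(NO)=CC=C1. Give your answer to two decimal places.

Molecular formula: C6H8N2O.
M = 6×12.011 + 8×1.008 + 2×14.007 + 1×15.999 = 124.14 g/mol.

124.14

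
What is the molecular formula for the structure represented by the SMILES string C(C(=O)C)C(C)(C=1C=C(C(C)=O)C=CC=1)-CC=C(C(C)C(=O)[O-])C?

C20H25O4-

Heavy atoms from the SMILES: 20 C, 4 O.
Implicit hydrogens by atom environment:
  5 × C: 3 H each → 15
  5 × C: no H
  4 × C (aromatic): 1 H each → 4
  3 × O: no H
  2 × C: 2 H each → 4
  2 × C: 1 H each → 2
  2 × C (aromatic): no H
  1 × O (charge -1): no H
  Total hydrogens = 25.
Net charge -1.
Molecular formula: C20H25O4-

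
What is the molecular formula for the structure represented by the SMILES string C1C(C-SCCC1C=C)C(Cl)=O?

C9H13ClOS

Heavy atoms from the SMILES: 9 C, 1 Cl, 1 O, 1 S.
Implicit hydrogens by atom environment:
  5 × C: 2 H each → 10
  3 × C: 1 H each → 3
  1 × C: no H
  1 × Cl: no H
  1 × O: no H
  1 × S: no H
  Total hydrogens = 13.
Molecular formula: C9H13ClOS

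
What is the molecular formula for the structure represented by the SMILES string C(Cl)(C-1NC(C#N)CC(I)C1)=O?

Heavy atoms from the SMILES: 7 C, 1 Cl, 1 I, 2 N, 1 O.
Implicit hydrogens by atom environment:
  3 × C: 1 H each → 3
  2 × C: 2 H each → 4
  2 × C: no H
  1 × Cl: no H
  1 × I: no H
  1 × N: 1 H
  1 × N: no H
  1 × O: no H
  Total hydrogens = 8.
Molecular formula: C7H8ClIN2O

C7H8ClIN2O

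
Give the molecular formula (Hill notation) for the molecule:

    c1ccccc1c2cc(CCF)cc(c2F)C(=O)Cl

Heavy atoms from the SMILES: 15 C, 1 Cl, 2 F, 1 O.
Implicit hydrogens by atom environment:
  7 × C (aromatic): 1 H each → 7
  5 × C (aromatic): no H
  2 × C: 2 H each → 4
  2 × F: no H
  1 × C: no H
  1 × Cl: no H
  1 × O: no H
  Total hydrogens = 11.
Molecular formula: C15H11ClF2O

C15H11ClF2O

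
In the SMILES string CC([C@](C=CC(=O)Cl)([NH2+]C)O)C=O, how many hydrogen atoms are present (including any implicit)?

13

Hydrogens are implicit in SMILES; fill each atom to its normal valence:
  4 × C: 1 H each → 4
  2 × C: 3 H each → 6
  2 × C: no H
  2 × O: no H
  1 × Cl: no H
  1 × N (charge +1): 2 H
  1 × O: 1 H
  Total hydrogens = 13.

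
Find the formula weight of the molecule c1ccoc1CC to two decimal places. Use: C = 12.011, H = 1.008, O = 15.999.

Molecular formula: C6H8O.
M = 6×12.011 + 8×1.008 + 1×15.999 = 96.13 g/mol.

96.13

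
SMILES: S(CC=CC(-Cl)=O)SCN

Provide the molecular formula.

C5H8ClNOS2

Heavy atoms from the SMILES: 5 C, 1 Cl, 1 N, 1 O, 2 S.
Implicit hydrogens by atom environment:
  2 × C: 2 H each → 4
  2 × C: 1 H each → 2
  2 × S: no H
  1 × C: no H
  1 × Cl: no H
  1 × N: 2 H
  1 × O: no H
  Total hydrogens = 8.
Molecular formula: C5H8ClNOS2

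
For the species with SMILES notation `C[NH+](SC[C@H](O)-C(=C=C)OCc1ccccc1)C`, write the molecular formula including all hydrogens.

C14H20NO2S+

Heavy atoms from the SMILES: 14 C, 1 N, 2 O, 1 S.
Implicit hydrogens by atom environment:
  5 × C (aromatic): 1 H each → 5
  3 × C: 2 H each → 6
  2 × C: 3 H each → 6
  2 × C: no H
  1 × C: 1 H
  1 × C (aromatic): no H
  1 × N (charge +1): 1 H
  1 × O: 1 H
  1 × O: no H
  1 × S: no H
  Total hydrogens = 20.
Net charge +1.
Molecular formula: C14H20NO2S+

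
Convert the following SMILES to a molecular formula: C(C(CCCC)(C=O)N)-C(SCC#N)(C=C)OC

Heavy atoms from the SMILES: 13 C, 2 N, 2 O, 1 S.
Implicit hydrogens by atom environment:
  6 × C: 2 H each → 12
  3 × C: no H
  2 × C: 3 H each → 6
  2 × C: 1 H each → 2
  2 × O: no H
  1 × N: 2 H
  1 × N: no H
  1 × S: no H
  Total hydrogens = 22.
Molecular formula: C13H22N2O2S

C13H22N2O2S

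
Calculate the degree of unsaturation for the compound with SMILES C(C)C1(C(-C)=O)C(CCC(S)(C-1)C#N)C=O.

Molecular formula from the SMILES: C12H17NO2S.
DoU = (2C + 2 + N − H − X)/2 = (2·12 + 2 + 1 − 17 − 0)/2 = 10/2 = 5.
(Structurally: 1 ring(s) + 4 π bond(s) = 5.)

5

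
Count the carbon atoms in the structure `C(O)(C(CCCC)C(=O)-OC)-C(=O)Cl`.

9

The symbol for carbon appears 9 times in the SMILES. (Cl is a single chlorine, not C + l.)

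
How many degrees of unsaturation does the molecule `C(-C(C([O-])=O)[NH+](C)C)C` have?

Molecular formula from the SMILES: C6H13NO2.
DoU = (2C + 2 + N − H − X)/2 = (2·6 + 2 + 1 − 13 − 0)/2 = 2/2 = 1.
(Structurally: 0 ring(s) + 1 π bond(s) = 1.)

1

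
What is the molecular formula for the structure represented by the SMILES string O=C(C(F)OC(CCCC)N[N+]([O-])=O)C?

Heavy atoms from the SMILES: 8 C, 1 F, 2 N, 4 O.
Implicit hydrogens by atom environment:
  3 × C: 2 H each → 6
  3 × O: no H
  2 × C: 3 H each → 6
  2 × C: 1 H each → 2
  1 × C: no H
  1 × F: no H
  1 × N: 1 H
  1 × N (charge +1): no H
  1 × O (charge -1): no H
  Total hydrogens = 15.
Molecular formula: C8H15FN2O4

C8H15FN2O4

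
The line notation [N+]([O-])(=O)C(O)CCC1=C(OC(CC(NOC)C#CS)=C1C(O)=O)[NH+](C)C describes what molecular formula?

C15H22N3O7S+

Heavy atoms from the SMILES: 15 C, 3 N, 7 O, 1 S.
Implicit hydrogens by atom environment:
  4 × C (aromatic): no H
  3 × C: 3 H each → 9
  3 × C: 2 H each → 6
  3 × C: no H
  3 × O: no H
  2 × C: 1 H each → 2
  2 × O: 1 H each → 2
  1 × N (charge +1): 1 H
  1 × N: 1 H
  1 × N (charge +1): no H
  1 × O (aromatic): no H
  1 × O (charge -1): no H
  1 × S: 1 H
  Total hydrogens = 22.
Net charge +1.
Molecular formula: C15H22N3O7S+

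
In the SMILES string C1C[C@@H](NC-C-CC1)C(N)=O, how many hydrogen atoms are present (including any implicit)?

Hydrogens are implicit in SMILES; fill each atom to its normal valence:
  6 × C: 2 H each → 12
  1 × C: 1 H
  1 × C: no H
  1 × N: 2 H
  1 × N: 1 H
  1 × O: no H
  Total hydrogens = 16.

16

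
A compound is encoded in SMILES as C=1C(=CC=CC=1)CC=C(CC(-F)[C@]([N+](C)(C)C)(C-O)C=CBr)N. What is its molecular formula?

C18H27BrFN2O+

Heavy atoms from the SMILES: 1 Br, 18 C, 1 F, 2 N, 1 O.
Implicit hydrogens by atom environment:
  5 × C (aromatic): 1 H each → 5
  4 × C: 1 H each → 4
  3 × C: 3 H each → 9
  3 × C: 2 H each → 6
  2 × C: no H
  1 × Br: no H
  1 × C (aromatic): no H
  1 × F: no H
  1 × N: 2 H
  1 × N (charge +1): no H
  1 × O: 1 H
  Total hydrogens = 27.
Net charge +1.
Molecular formula: C18H27BrFN2O+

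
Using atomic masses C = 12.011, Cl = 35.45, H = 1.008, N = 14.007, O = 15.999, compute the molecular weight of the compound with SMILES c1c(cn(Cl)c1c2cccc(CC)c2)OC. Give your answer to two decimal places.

235.71

Molecular formula: C13H14ClNO.
M = 13×12.011 + 1×35.45 + 14×1.008 + 1×14.007 + 1×15.999 = 235.71 g/mol.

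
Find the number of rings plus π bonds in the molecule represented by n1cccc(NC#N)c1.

Molecular formula from the SMILES: C6H5N3.
DoU = (2C + 2 + N − H − X)/2 = (2·6 + 2 + 3 − 5 − 0)/2 = 12/2 = 6.
(Structurally: 1 ring(s) + 5 π bond(s) = 6.)

6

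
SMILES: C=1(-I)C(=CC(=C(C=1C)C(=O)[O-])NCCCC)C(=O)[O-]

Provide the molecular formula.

Heavy atoms from the SMILES: 13 C, 1 I, 1 N, 4 O.
Implicit hydrogens by atom environment:
  5 × C (aromatic): no H
  3 × C: 2 H each → 6
  2 × C: 3 H each → 6
  2 × C: no H
  2 × O: no H
  2 × O (charge -1): no H
  1 × C (aromatic): 1 H
  1 × I: no H
  1 × N: 1 H
  Total hydrogens = 14.
Net charge -2.
Molecular formula: [C13H14INO4]2-

[C13H14INO4]2-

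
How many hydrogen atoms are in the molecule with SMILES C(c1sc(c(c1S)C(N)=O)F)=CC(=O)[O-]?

5

Hydrogens are implicit in SMILES; fill each atom to its normal valence:
  4 × C (aromatic): no H
  2 × C: 1 H each → 2
  2 × C: no H
  2 × O: no H
  1 × F: no H
  1 × N: 2 H
  1 × O (charge -1): no H
  1 × S: 1 H
  1 × S (aromatic): no H
  Total hydrogens = 5.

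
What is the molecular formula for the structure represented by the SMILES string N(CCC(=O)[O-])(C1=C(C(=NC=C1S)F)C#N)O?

Heavy atoms from the SMILES: 9 C, 1 F, 3 N, 3 O, 1 S.
Implicit hydrogens by atom environment:
  4 × C (aromatic): no H
  2 × C: 2 H each → 4
  2 × C: no H
  2 × N: no H
  1 × C (aromatic): 1 H
  1 × F: no H
  1 × N (aromatic): no H
  1 × O: 1 H
  1 × O: no H
  1 × O (charge -1): no H
  1 × S: 1 H
  Total hydrogens = 7.
Net charge -1.
Molecular formula: C9H7FN3O3S-

C9H7FN3O3S-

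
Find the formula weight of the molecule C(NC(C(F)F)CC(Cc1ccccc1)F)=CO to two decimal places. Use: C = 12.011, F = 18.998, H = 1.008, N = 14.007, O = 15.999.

Molecular formula: C13H16F3NO.
M = 13×12.011 + 3×18.998 + 16×1.008 + 1×14.007 + 1×15.999 = 259.27 g/mol.

259.27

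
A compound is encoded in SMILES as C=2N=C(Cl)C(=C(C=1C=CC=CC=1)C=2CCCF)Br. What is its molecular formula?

Heavy atoms from the SMILES: 1 Br, 14 C, 1 Cl, 1 F, 1 N.
Implicit hydrogens by atom environment:
  6 × C (aromatic): 1 H each → 6
  5 × C (aromatic): no H
  3 × C: 2 H each → 6
  1 × Br: no H
  1 × Cl: no H
  1 × F: no H
  1 × N (aromatic): no H
  Total hydrogens = 12.
Molecular formula: C14H12BrClFN

C14H12BrClFN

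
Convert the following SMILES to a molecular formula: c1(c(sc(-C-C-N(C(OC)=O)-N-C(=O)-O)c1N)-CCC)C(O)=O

C13H19N3O6S

Heavy atoms from the SMILES: 13 C, 3 N, 6 O, 1 S.
Implicit hydrogens by atom environment:
  4 × C: 2 H each → 8
  4 × C (aromatic): no H
  4 × O: no H
  3 × C: no H
  2 × C: 3 H each → 6
  2 × O: 1 H each → 2
  1 × N: 2 H
  1 × N: 1 H
  1 × N: no H
  1 × S (aromatic): no H
  Total hydrogens = 19.
Molecular formula: C13H19N3O6S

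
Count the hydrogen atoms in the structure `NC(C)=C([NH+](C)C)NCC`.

Hydrogens are implicit in SMILES; fill each atom to its normal valence:
  4 × C: 3 H each → 12
  2 × C: no H
  1 × C: 2 H
  1 × N: 2 H
  1 × N: 1 H
  1 × N (charge +1): 1 H
  Total hydrogens = 18.

18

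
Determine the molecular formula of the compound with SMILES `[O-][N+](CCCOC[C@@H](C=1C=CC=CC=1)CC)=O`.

Heavy atoms from the SMILES: 13 C, 1 N, 3 O.
Implicit hydrogens by atom environment:
  5 × C: 2 H each → 10
  5 × C (aromatic): 1 H each → 5
  2 × O: no H
  1 × C: 3 H
  1 × C: 1 H
  1 × C (aromatic): no H
  1 × N (charge +1): no H
  1 × O (charge -1): no H
  Total hydrogens = 19.
Molecular formula: C13H19NO3

C13H19NO3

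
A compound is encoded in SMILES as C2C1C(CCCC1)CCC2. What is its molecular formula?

C10H18

Heavy atoms from the SMILES: 10 C.
Implicit hydrogens by atom environment:
  8 × C: 2 H each → 16
  2 × C: 1 H each → 2
  Total hydrogens = 18.
Molecular formula: C10H18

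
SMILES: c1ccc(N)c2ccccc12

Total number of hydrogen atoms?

Hydrogens are implicit in SMILES; fill each atom to its normal valence:
  7 × C (aromatic): 1 H each → 7
  3 × C (aromatic): no H
  1 × N: 2 H
  Total hydrogens = 9.

9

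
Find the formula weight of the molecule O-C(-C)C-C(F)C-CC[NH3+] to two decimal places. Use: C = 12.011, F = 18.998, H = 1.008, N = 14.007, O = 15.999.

Molecular formula: C7H17FNO+.
M = 7×12.011 + 1×18.998 + 17×1.008 + 1×14.007 + 1×15.999 = 150.22 g/mol.

150.22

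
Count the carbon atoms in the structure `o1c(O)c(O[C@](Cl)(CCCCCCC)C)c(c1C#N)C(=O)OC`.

The symbol for carbon appears 16 times in the SMILES. Lowercase c denotes aromatic carbon and counts toward C.

16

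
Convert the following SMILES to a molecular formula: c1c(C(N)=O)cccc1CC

C9H11NO

Heavy atoms from the SMILES: 9 C, 1 N, 1 O.
Implicit hydrogens by atom environment:
  4 × C (aromatic): 1 H each → 4
  2 × C (aromatic): no H
  1 × C: 3 H
  1 × C: 2 H
  1 × C: no H
  1 × N: 2 H
  1 × O: no H
  Total hydrogens = 11.
Molecular formula: C9H11NO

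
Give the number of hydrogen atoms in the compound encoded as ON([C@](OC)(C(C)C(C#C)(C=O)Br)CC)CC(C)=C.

22

Hydrogens are implicit in SMILES; fill each atom to its normal valence:
  4 × C: 3 H each → 12
  4 × C: no H
  3 × C: 2 H each → 6
  3 × C: 1 H each → 3
  2 × O: no H
  1 × Br: no H
  1 × N: no H
  1 × O: 1 H
  Total hydrogens = 22.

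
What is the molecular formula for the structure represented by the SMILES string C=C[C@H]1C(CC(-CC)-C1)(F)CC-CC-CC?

Heavy atoms from the SMILES: 15 C, 1 F.
Implicit hydrogens by atom environment:
  9 × C: 2 H each → 18
  3 × C: 1 H each → 3
  2 × C: 3 H each → 6
  1 × C: no H
  1 × F: no H
  Total hydrogens = 27.
Molecular formula: C15H27F

C15H27F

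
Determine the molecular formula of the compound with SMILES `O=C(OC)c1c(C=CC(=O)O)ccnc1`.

C10H9NO4

Heavy atoms from the SMILES: 10 C, 1 N, 4 O.
Implicit hydrogens by atom environment:
  3 × C (aromatic): 1 H each → 3
  3 × O: no H
  2 × C: 1 H each → 2
  2 × C (aromatic): no H
  2 × C: no H
  1 × C: 3 H
  1 × N (aromatic): no H
  1 × O: 1 H
  Total hydrogens = 9.
Molecular formula: C10H9NO4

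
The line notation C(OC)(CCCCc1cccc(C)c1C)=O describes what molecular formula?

C14H20O2

Heavy atoms from the SMILES: 14 C, 2 O.
Implicit hydrogens by atom environment:
  4 × C: 2 H each → 8
  3 × C: 3 H each → 9
  3 × C (aromatic): 1 H each → 3
  3 × C (aromatic): no H
  2 × O: no H
  1 × C: no H
  Total hydrogens = 20.
Molecular formula: C14H20O2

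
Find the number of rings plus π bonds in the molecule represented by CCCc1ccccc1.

4

Molecular formula from the SMILES: C9H12.
DoU = (2C + 2 + N − H − X)/2 = (2·9 + 2 + 0 − 12 − 0)/2 = 8/2 = 4.
(Structurally: 1 ring(s) + 3 π bond(s) = 4.)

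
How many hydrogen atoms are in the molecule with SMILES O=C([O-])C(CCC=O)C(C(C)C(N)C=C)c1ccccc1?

22

Hydrogens are implicit in SMILES; fill each atom to its normal valence:
  6 × C: 1 H each → 6
  5 × C (aromatic): 1 H each → 5
  3 × C: 2 H each → 6
  2 × O: no H
  1 × C: 3 H
  1 × C (aromatic): no H
  1 × C: no H
  1 × N: 2 H
  1 × O (charge -1): no H
  Total hydrogens = 22.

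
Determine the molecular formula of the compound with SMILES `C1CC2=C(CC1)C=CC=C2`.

C10H12

Heavy atoms from the SMILES: 10 C.
Implicit hydrogens by atom environment:
  4 × C: 2 H each → 8
  4 × C (aromatic): 1 H each → 4
  2 × C (aromatic): no H
  Total hydrogens = 12.
Molecular formula: C10H12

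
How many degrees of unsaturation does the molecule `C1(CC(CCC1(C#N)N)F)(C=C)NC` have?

Molecular formula from the SMILES: C10H16FN3.
DoU = (2C + 2 + N − H − X)/2 = (2·10 + 2 + 3 − 16 − 1)/2 = 8/2 = 4.
(Structurally: 1 ring(s) + 3 π bond(s) = 4.)

4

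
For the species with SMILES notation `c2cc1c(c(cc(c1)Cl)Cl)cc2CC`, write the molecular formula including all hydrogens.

Heavy atoms from the SMILES: 12 C, 2 Cl.
Implicit hydrogens by atom environment:
  5 × C (aromatic): 1 H each → 5
  5 × C (aromatic): no H
  2 × Cl: no H
  1 × C: 3 H
  1 × C: 2 H
  Total hydrogens = 10.
Molecular formula: C12H10Cl2

C12H10Cl2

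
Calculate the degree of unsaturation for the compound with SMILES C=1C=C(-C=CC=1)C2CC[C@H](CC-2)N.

Molecular formula from the SMILES: C12H17N.
DoU = (2C + 2 + N − H − X)/2 = (2·12 + 2 + 1 − 17 − 0)/2 = 10/2 = 5.
(Structurally: 2 ring(s) + 3 π bond(s) = 5.)

5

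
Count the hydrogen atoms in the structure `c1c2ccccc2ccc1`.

Hydrogens are implicit in SMILES; fill each atom to its normal valence:
  8 × C (aromatic): 1 H each → 8
  2 × C (aromatic): no H
  Total hydrogens = 8.

8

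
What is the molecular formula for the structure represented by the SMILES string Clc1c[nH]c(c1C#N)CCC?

Heavy atoms from the SMILES: 8 C, 1 Cl, 2 N.
Implicit hydrogens by atom environment:
  3 × C (aromatic): no H
  2 × C: 2 H each → 4
  1 × C: 3 H
  1 × C (aromatic): 1 H
  1 × C: no H
  1 × Cl: no H
  1 × N (aromatic): 1 H
  1 × N: no H
  Total hydrogens = 9.
Molecular formula: C8H9ClN2

C8H9ClN2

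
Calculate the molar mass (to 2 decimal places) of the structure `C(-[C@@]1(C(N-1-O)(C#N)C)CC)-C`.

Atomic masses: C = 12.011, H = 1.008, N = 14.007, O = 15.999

Molecular formula: C8H14N2O.
M = 8×12.011 + 14×1.008 + 2×14.007 + 1×15.999 = 154.21 g/mol.

154.21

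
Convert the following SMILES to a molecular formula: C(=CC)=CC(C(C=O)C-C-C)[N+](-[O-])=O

C10H15NO3

Heavy atoms from the SMILES: 10 C, 1 N, 3 O.
Implicit hydrogens by atom environment:
  5 × C: 1 H each → 5
  2 × C: 3 H each → 6
  2 × C: 2 H each → 4
  2 × O: no H
  1 × C: no H
  1 × N (charge +1): no H
  1 × O (charge -1): no H
  Total hydrogens = 15.
Molecular formula: C10H15NO3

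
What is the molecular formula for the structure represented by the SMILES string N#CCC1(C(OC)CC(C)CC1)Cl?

Heavy atoms from the SMILES: 10 C, 1 Cl, 1 N, 1 O.
Implicit hydrogens by atom environment:
  4 × C: 2 H each → 8
  2 × C: 3 H each → 6
  2 × C: 1 H each → 2
  2 × C: no H
  1 × Cl: no H
  1 × N: no H
  1 × O: no H
  Total hydrogens = 16.
Molecular formula: C10H16ClNO

C10H16ClNO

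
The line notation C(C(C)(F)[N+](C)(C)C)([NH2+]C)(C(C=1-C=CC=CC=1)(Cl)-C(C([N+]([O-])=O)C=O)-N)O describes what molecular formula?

Heavy atoms from the SMILES: 17 C, 1 Cl, 1 F, 4 N, 4 O.
Implicit hydrogens by atom environment:
  5 × C: 3 H each → 15
  5 × C (aromatic): 1 H each → 5
  3 × C: 1 H each → 3
  3 × C: no H
  2 × N (charge +1): no H
  2 × O: no H
  1 × C (aromatic): no H
  1 × Cl: no H
  1 × F: no H
  1 × N: 2 H
  1 × N (charge +1): 2 H
  1 × O: 1 H
  1 × O (charge -1): no H
  Total hydrogens = 28.
Net charge +2.
Molecular formula: [C17H28ClFN4O4]2+

[C17H28ClFN4O4]2+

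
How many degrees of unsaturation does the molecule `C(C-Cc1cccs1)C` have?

Molecular formula from the SMILES: C8H12S.
DoU = (2C + 2 + N − H − X)/2 = (2·8 + 2 + 0 − 12 − 0)/2 = 6/2 = 3.
(Structurally: 1 ring(s) + 2 π bond(s) = 3.)

3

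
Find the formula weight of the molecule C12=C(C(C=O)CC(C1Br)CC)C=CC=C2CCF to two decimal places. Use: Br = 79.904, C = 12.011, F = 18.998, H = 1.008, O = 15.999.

Molecular formula: C15H18BrFO.
M = 1×79.904 + 15×12.011 + 1×18.998 + 18×1.008 + 1×15.999 = 313.21 g/mol.

313.21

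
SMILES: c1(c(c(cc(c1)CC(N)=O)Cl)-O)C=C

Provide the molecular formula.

Heavy atoms from the SMILES: 10 C, 1 Cl, 1 N, 2 O.
Implicit hydrogens by atom environment:
  4 × C (aromatic): no H
  2 × C: 2 H each → 4
  2 × C (aromatic): 1 H each → 2
  1 × C: 1 H
  1 × C: no H
  1 × Cl: no H
  1 × N: 2 H
  1 × O: 1 H
  1 × O: no H
  Total hydrogens = 10.
Molecular formula: C10H10ClNO2

C10H10ClNO2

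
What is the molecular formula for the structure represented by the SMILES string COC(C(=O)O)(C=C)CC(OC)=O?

Heavy atoms from the SMILES: 8 C, 5 O.
Implicit hydrogens by atom environment:
  4 × O: no H
  3 × C: no H
  2 × C: 3 H each → 6
  2 × C: 2 H each → 4
  1 × C: 1 H
  1 × O: 1 H
  Total hydrogens = 12.
Molecular formula: C8H12O5

C8H12O5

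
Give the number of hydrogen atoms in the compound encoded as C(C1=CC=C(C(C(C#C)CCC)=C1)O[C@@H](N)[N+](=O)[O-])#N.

Hydrogens are implicit in SMILES; fill each atom to its normal valence:
  3 × C (aromatic): 1 H each → 3
  3 × C: 1 H each → 3
  3 × C (aromatic): no H
  2 × C: 2 H each → 4
  2 × C: no H
  2 × O: no H
  1 × C: 3 H
  1 × N: 2 H
  1 × N: no H
  1 × N (charge +1): no H
  1 × O (charge -1): no H
  Total hydrogens = 15.

15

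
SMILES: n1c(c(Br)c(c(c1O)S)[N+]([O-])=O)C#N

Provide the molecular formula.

C6H2BrN3O3S

Heavy atoms from the SMILES: 1 Br, 6 C, 3 N, 3 O, 1 S.
Implicit hydrogens by atom environment:
  5 × C (aromatic): no H
  1 × Br: no H
  1 × C: no H
  1 × N (aromatic): no H
  1 × N: no H
  1 × N (charge +1): no H
  1 × O: 1 H
  1 × O: no H
  1 × O (charge -1): no H
  1 × S: 1 H
  Total hydrogens = 2.
Molecular formula: C6H2BrN3O3S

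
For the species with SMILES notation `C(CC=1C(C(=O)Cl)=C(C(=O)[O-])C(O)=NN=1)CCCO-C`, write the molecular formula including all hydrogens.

Heavy atoms from the SMILES: 12 C, 1 Cl, 2 N, 5 O.
Implicit hydrogens by atom environment:
  5 × C: 2 H each → 10
  4 × C (aromatic): no H
  3 × O: no H
  2 × C: no H
  2 × N (aromatic): no H
  1 × C: 3 H
  1 × Cl: no H
  1 × O: 1 H
  1 × O (charge -1): no H
  Total hydrogens = 14.
Net charge -1.
Molecular formula: C12H14ClN2O5-

C12H14ClN2O5-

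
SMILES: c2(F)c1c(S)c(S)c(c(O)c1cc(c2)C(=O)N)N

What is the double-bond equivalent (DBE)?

Molecular formula from the SMILES: C11H9FN2O2S2.
DoU = (2C + 2 + N − H − X)/2 = (2·11 + 2 + 2 − 9 − 1)/2 = 16/2 = 8.
(Structurally: 2 ring(s) + 6 π bond(s) = 8.)

8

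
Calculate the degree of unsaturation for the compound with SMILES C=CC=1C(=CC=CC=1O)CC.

5

Molecular formula from the SMILES: C10H12O.
DoU = (2C + 2 + N − H − X)/2 = (2·10 + 2 + 0 − 12 − 0)/2 = 10/2 = 5.
(Structurally: 1 ring(s) + 4 π bond(s) = 5.)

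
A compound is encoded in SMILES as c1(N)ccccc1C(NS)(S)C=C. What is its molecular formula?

Heavy atoms from the SMILES: 9 C, 2 N, 2 S.
Implicit hydrogens by atom environment:
  4 × C (aromatic): 1 H each → 4
  2 × C (aromatic): no H
  2 × S: 1 H each → 2
  1 × C: 2 H
  1 × C: 1 H
  1 × C: no H
  1 × N: 2 H
  1 × N: 1 H
  Total hydrogens = 12.
Molecular formula: C9H12N2S2

C9H12N2S2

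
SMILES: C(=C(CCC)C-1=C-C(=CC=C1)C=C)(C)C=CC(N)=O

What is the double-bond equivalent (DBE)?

Molecular formula from the SMILES: C17H21NO.
DoU = (2C + 2 + N − H − X)/2 = (2·17 + 2 + 1 − 21 − 0)/2 = 16/2 = 8.
(Structurally: 1 ring(s) + 7 π bond(s) = 8.)

8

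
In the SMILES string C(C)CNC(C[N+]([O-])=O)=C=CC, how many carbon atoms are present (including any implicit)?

8

The symbol for carbon appears 8 times in the SMILES.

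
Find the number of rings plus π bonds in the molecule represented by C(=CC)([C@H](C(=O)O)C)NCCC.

2

Molecular formula from the SMILES: C9H17NO2.
DoU = (2C + 2 + N − H − X)/2 = (2·9 + 2 + 1 − 17 − 0)/2 = 4/2 = 2.
(Structurally: 0 ring(s) + 2 π bond(s) = 2.)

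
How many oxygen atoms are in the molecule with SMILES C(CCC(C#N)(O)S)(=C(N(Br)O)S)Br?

The symbol for oxygen appears 2 times in the SMILES.

2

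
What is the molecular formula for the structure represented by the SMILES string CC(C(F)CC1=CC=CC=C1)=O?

C10H11FO

Heavy atoms from the SMILES: 10 C, 1 F, 1 O.
Implicit hydrogens by atom environment:
  5 × C (aromatic): 1 H each → 5
  1 × C: 3 H
  1 × C: 2 H
  1 × C: 1 H
  1 × C (aromatic): no H
  1 × C: no H
  1 × F: no H
  1 × O: no H
  Total hydrogens = 11.
Molecular formula: C10H11FO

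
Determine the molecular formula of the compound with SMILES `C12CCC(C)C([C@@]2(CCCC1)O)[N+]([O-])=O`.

Heavy atoms from the SMILES: 11 C, 1 N, 3 O.
Implicit hydrogens by atom environment:
  6 × C: 2 H each → 12
  3 × C: 1 H each → 3
  1 × C: 3 H
  1 × C: no H
  1 × N (charge +1): no H
  1 × O: 1 H
  1 × O: no H
  1 × O (charge -1): no H
  Total hydrogens = 19.
Molecular formula: C11H19NO3

C11H19NO3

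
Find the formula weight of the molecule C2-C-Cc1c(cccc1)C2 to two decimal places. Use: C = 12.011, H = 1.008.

Molecular formula: C10H12.
M = 10×12.011 + 12×1.008 = 132.21 g/mol.

132.21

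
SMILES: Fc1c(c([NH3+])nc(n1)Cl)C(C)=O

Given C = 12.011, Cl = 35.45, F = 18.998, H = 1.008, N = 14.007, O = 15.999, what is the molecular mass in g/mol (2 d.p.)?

190.58

Molecular formula: C6H6ClFN3O+.
M = 6×12.011 + 1×35.45 + 1×18.998 + 6×1.008 + 3×14.007 + 1×15.999 = 190.58 g/mol.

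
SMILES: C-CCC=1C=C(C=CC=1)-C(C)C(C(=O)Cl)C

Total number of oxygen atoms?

1

The symbol for oxygen appears 1 time in the SMILES.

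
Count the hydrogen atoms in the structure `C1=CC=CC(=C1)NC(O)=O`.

Hydrogens are implicit in SMILES; fill each atom to its normal valence:
  5 × C (aromatic): 1 H each → 5
  1 × C (aromatic): no H
  1 × C: no H
  1 × N: 1 H
  1 × O: 1 H
  1 × O: no H
  Total hydrogens = 7.

7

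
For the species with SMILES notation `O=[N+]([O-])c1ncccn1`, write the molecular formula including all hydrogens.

Heavy atoms from the SMILES: 4 C, 3 N, 2 O.
Implicit hydrogens by atom environment:
  3 × C (aromatic): 1 H each → 3
  2 × N (aromatic): no H
  1 × C (aromatic): no H
  1 × N (charge +1): no H
  1 × O: no H
  1 × O (charge -1): no H
  Total hydrogens = 3.
Molecular formula: C4H3N3O2

C4H3N3O2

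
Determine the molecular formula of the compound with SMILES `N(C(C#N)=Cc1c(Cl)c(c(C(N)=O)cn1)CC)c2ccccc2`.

Heavy atoms from the SMILES: 17 C, 1 Cl, 4 N, 1 O.
Implicit hydrogens by atom environment:
  6 × C (aromatic): 1 H each → 6
  5 × C (aromatic): no H
  3 × C: no H
  1 × C: 3 H
  1 × C: 2 H
  1 × C: 1 H
  1 × Cl: no H
  1 × N: 2 H
  1 × N: 1 H
  1 × N (aromatic): no H
  1 × N: no H
  1 × O: no H
  Total hydrogens = 15.
Molecular formula: C17H15ClN4O

C17H15ClN4O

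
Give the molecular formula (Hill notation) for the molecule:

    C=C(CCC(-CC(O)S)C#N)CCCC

C12H21NOS

Heavy atoms from the SMILES: 12 C, 1 N, 1 O, 1 S.
Implicit hydrogens by atom environment:
  7 × C: 2 H each → 14
  2 × C: 1 H each → 2
  2 × C: no H
  1 × C: 3 H
  1 × N: no H
  1 × O: 1 H
  1 × S: 1 H
  Total hydrogens = 21.
Molecular formula: C12H21NOS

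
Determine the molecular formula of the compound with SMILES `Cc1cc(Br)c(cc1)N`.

C7H8BrN

Heavy atoms from the SMILES: 1 Br, 7 C, 1 N.
Implicit hydrogens by atom environment:
  3 × C (aromatic): 1 H each → 3
  3 × C (aromatic): no H
  1 × Br: no H
  1 × C: 3 H
  1 × N: 2 H
  Total hydrogens = 8.
Molecular formula: C7H8BrN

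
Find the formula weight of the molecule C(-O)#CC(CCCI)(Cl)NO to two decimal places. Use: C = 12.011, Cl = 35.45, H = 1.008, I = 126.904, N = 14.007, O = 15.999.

289.50

Molecular formula: C6H9ClINO2.
M = 6×12.011 + 1×35.45 + 9×1.008 + 1×126.904 + 1×14.007 + 2×15.999 = 289.50 g/mol.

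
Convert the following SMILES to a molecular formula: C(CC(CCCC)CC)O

Heavy atoms from the SMILES: 9 C, 1 O.
Implicit hydrogens by atom environment:
  6 × C: 2 H each → 12
  2 × C: 3 H each → 6
  1 × C: 1 H
  1 × O: 1 H
  Total hydrogens = 20.
Molecular formula: C9H20O

C9H20O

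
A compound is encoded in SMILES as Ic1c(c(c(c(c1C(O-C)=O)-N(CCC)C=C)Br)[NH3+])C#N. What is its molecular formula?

C14H16BrIN3O2+

Heavy atoms from the SMILES: 1 Br, 14 C, 1 I, 3 N, 2 O.
Implicit hydrogens by atom environment:
  6 × C (aromatic): no H
  3 × C: 2 H each → 6
  2 × C: 3 H each → 6
  2 × C: no H
  2 × N: no H
  2 × O: no H
  1 × Br: no H
  1 × C: 1 H
  1 × I: no H
  1 × N (charge +1): 3 H
  Total hydrogens = 16.
Net charge +1.
Molecular formula: C14H16BrIN3O2+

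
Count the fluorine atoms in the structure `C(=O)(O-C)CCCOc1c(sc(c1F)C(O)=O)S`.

The symbol for fluorine appears 1 time in the SMILES.

1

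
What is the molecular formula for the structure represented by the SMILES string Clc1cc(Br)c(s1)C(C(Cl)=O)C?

C7H5BrCl2OS

Heavy atoms from the SMILES: 1 Br, 7 C, 2 Cl, 1 O, 1 S.
Implicit hydrogens by atom environment:
  3 × C (aromatic): no H
  2 × Cl: no H
  1 × Br: no H
  1 × C: 3 H
  1 × C (aromatic): 1 H
  1 × C: 1 H
  1 × C: no H
  1 × O: no H
  1 × S (aromatic): no H
  Total hydrogens = 5.
Molecular formula: C7H5BrCl2OS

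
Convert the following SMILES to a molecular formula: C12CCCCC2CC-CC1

Heavy atoms from the SMILES: 10 C.
Implicit hydrogens by atom environment:
  8 × C: 2 H each → 16
  2 × C: 1 H each → 2
  Total hydrogens = 18.
Molecular formula: C10H18

C10H18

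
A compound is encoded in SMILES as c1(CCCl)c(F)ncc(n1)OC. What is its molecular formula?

Heavy atoms from the SMILES: 7 C, 1 Cl, 1 F, 2 N, 1 O.
Implicit hydrogens by atom environment:
  3 × C (aromatic): no H
  2 × C: 2 H each → 4
  2 × N (aromatic): no H
  1 × C: 3 H
  1 × C (aromatic): 1 H
  1 × Cl: no H
  1 × F: no H
  1 × O: no H
  Total hydrogens = 8.
Molecular formula: C7H8ClFN2O

C7H8ClFN2O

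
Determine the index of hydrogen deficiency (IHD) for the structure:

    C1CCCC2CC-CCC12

Molecular formula from the SMILES: C10H18.
DoU = (2C + 2 + N − H − X)/2 = (2·10 + 2 + 0 − 18 − 0)/2 = 4/2 = 2.
(Structurally: 2 ring(s) + 0 π bond(s) = 2.)

2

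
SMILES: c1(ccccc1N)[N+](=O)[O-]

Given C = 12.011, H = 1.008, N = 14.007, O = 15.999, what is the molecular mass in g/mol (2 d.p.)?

138.13

Molecular formula: C6H6N2O2.
M = 6×12.011 + 6×1.008 + 2×14.007 + 2×15.999 = 138.13 g/mol.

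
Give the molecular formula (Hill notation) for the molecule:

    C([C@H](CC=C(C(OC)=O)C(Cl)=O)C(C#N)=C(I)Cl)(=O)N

Heavy atoms from the SMILES: 11 C, 2 Cl, 1 I, 2 N, 4 O.
Implicit hydrogens by atom environment:
  7 × C: no H
  4 × O: no H
  2 × C: 1 H each → 2
  2 × Cl: no H
  1 × C: 3 H
  1 × C: 2 H
  1 × I: no H
  1 × N: 2 H
  1 × N: no H
  Total hydrogens = 9.
Molecular formula: C11H9Cl2IN2O4

C11H9Cl2IN2O4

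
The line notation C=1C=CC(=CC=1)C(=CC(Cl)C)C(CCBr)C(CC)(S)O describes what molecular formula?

Heavy atoms from the SMILES: 1 Br, 16 C, 1 Cl, 1 O, 1 S.
Implicit hydrogens by atom environment:
  5 × C (aromatic): 1 H each → 5
  3 × C: 2 H each → 6
  3 × C: 1 H each → 3
  2 × C: 3 H each → 6
  2 × C: no H
  1 × Br: no H
  1 × C (aromatic): no H
  1 × Cl: no H
  1 × O: 1 H
  1 × S: 1 H
  Total hydrogens = 22.
Molecular formula: C16H22BrClOS

C16H22BrClOS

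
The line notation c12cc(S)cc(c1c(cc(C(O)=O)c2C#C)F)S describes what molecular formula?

C13H7FO2S2

Heavy atoms from the SMILES: 13 C, 1 F, 2 O, 2 S.
Implicit hydrogens by atom environment:
  7 × C (aromatic): no H
  3 × C (aromatic): 1 H each → 3
  2 × C: no H
  2 × S: 1 H each → 2
  1 × C: 1 H
  1 × F: no H
  1 × O: 1 H
  1 × O: no H
  Total hydrogens = 7.
Molecular formula: C13H7FO2S2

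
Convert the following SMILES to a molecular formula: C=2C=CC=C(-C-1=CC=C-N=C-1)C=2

C11H9N

Heavy atoms from the SMILES: 11 C, 1 N.
Implicit hydrogens by atom environment:
  9 × C (aromatic): 1 H each → 9
  2 × C (aromatic): no H
  1 × N (aromatic): no H
  Total hydrogens = 9.
Molecular formula: C11H9N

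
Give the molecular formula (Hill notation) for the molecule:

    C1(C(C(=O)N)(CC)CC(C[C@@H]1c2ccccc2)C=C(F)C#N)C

Heavy atoms from the SMILES: 19 C, 1 F, 2 N, 1 O.
Implicit hydrogens by atom environment:
  5 × C (aromatic): 1 H each → 5
  4 × C: 1 H each → 4
  4 × C: no H
  3 × C: 2 H each → 6
  2 × C: 3 H each → 6
  1 × C (aromatic): no H
  1 × F: no H
  1 × N: 2 H
  1 × N: no H
  1 × O: no H
  Total hydrogens = 23.
Molecular formula: C19H23FN2O

C19H23FN2O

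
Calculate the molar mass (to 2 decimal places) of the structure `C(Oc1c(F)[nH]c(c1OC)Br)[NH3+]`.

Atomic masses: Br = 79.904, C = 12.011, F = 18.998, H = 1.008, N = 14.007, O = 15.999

Molecular formula: C6H9BrFN2O2+.
M = 1×79.904 + 6×12.011 + 1×18.998 + 9×1.008 + 2×14.007 + 2×15.999 = 240.05 g/mol.

240.05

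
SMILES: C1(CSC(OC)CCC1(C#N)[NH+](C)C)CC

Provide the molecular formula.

Heavy atoms from the SMILES: 12 C, 2 N, 1 O, 1 S.
Implicit hydrogens by atom environment:
  4 × C: 3 H each → 12
  4 × C: 2 H each → 8
  2 × C: 1 H each → 2
  2 × C: no H
  1 × N (charge +1): 1 H
  1 × N: no H
  1 × O: no H
  1 × S: no H
  Total hydrogens = 23.
Net charge +1.
Molecular formula: C12H23N2OS+

C12H23N2OS+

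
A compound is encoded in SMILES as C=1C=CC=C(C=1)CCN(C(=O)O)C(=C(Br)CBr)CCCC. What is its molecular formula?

Heavy atoms from the SMILES: 2 Br, 16 C, 1 N, 2 O.
Implicit hydrogens by atom environment:
  6 × C: 2 H each → 12
  5 × C (aromatic): 1 H each → 5
  3 × C: no H
  2 × Br: no H
  1 × C: 3 H
  1 × C (aromatic): no H
  1 × N: no H
  1 × O: 1 H
  1 × O: no H
  Total hydrogens = 21.
Molecular formula: C16H21Br2NO2

C16H21Br2NO2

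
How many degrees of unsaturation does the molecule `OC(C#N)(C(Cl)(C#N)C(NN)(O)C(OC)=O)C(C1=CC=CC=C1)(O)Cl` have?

Molecular formula from the SMILES: C14H14Cl2N4O5.
DoU = (2C + 2 + N − H − X)/2 = (2·14 + 2 + 4 − 14 − 2)/2 = 18/2 = 9.
(Structurally: 1 ring(s) + 8 π bond(s) = 9.)

9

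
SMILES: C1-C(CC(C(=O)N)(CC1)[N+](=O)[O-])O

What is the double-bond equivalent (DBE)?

Molecular formula from the SMILES: C7H12N2O4.
DoU = (2C + 2 + N − H − X)/2 = (2·7 + 2 + 2 − 12 − 0)/2 = 6/2 = 3.
(Structurally: 1 ring(s) + 2 π bond(s) = 3.)

3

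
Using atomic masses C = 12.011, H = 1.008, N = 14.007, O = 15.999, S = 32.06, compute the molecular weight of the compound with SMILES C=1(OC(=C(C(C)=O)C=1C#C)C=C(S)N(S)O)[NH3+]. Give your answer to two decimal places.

271.33

Molecular formula: C10H11N2O3S2+.
M = 10×12.011 + 11×1.008 + 2×14.007 + 3×15.999 + 2×32.06 = 271.33 g/mol.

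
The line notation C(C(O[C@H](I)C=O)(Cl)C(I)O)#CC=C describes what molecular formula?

C8H7ClI2O3

Heavy atoms from the SMILES: 8 C, 1 Cl, 2 I, 3 O.
Implicit hydrogens by atom environment:
  4 × C: 1 H each → 4
  3 × C: no H
  2 × I: no H
  2 × O: no H
  1 × C: 2 H
  1 × Cl: no H
  1 × O: 1 H
  Total hydrogens = 7.
Molecular formula: C8H7ClI2O3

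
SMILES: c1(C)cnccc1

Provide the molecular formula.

Heavy atoms from the SMILES: 6 C, 1 N.
Implicit hydrogens by atom environment:
  4 × C (aromatic): 1 H each → 4
  1 × C: 3 H
  1 × C (aromatic): no H
  1 × N (aromatic): no H
  Total hydrogens = 7.
Molecular formula: C6H7N

C6H7N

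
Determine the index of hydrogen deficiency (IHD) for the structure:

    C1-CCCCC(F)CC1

Molecular formula from the SMILES: C8H15F.
DoU = (2C + 2 + N − H − X)/2 = (2·8 + 2 + 0 − 15 − 1)/2 = 2/2 = 1.
(Structurally: 1 ring(s) + 0 π bond(s) = 1.)

1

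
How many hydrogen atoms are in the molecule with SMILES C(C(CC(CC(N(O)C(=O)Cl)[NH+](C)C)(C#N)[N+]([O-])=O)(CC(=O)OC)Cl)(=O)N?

20

Hydrogens are implicit in SMILES; fill each atom to its normal valence:
  6 × C: no H
  5 × O: no H
  3 × C: 3 H each → 9
  3 × C: 2 H each → 6
  2 × Cl: no H
  2 × N: no H
  1 × C: 1 H
  1 × N: 2 H
  1 × N (charge +1): 1 H
  1 × N (charge +1): no H
  1 × O: 1 H
  1 × O (charge -1): no H
  Total hydrogens = 20.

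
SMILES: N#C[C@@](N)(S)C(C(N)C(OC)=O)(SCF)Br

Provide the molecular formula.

C7H11BrFN3O2S2

Heavy atoms from the SMILES: 1 Br, 7 C, 1 F, 3 N, 2 O, 2 S.
Implicit hydrogens by atom environment:
  4 × C: no H
  2 × N: 2 H each → 4
  2 × O: no H
  1 × Br: no H
  1 × C: 3 H
  1 × C: 2 H
  1 × C: 1 H
  1 × F: no H
  1 × N: no H
  1 × S: 1 H
  1 × S: no H
  Total hydrogens = 11.
Molecular formula: C7H11BrFN3O2S2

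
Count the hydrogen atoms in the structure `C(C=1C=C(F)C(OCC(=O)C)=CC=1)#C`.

9

Hydrogens are implicit in SMILES; fill each atom to its normal valence:
  3 × C (aromatic): 1 H each → 3
  3 × C (aromatic): no H
  2 × C: no H
  2 × O: no H
  1 × C: 3 H
  1 × C: 2 H
  1 × C: 1 H
  1 × F: no H
  Total hydrogens = 9.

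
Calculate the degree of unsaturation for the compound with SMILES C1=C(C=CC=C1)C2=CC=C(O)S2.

7

Molecular formula from the SMILES: C10H8OS.
DoU = (2C + 2 + N − H − X)/2 = (2·10 + 2 + 0 − 8 − 0)/2 = 14/2 = 7.
(Structurally: 2 ring(s) + 5 π bond(s) = 7.)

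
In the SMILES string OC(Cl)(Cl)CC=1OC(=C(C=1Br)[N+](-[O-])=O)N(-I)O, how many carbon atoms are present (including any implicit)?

The symbol for carbon appears 6 times in the SMILES. (Cl is a single chlorine, not C + l.)

6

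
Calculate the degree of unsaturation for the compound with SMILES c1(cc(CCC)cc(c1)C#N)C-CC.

Molecular formula from the SMILES: C13H17N.
DoU = (2C + 2 + N − H − X)/2 = (2·13 + 2 + 1 − 17 − 0)/2 = 12/2 = 6.
(Structurally: 1 ring(s) + 5 π bond(s) = 6.)

6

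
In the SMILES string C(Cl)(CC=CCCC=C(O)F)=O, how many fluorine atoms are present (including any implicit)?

1

The symbol for fluorine appears 1 time in the SMILES.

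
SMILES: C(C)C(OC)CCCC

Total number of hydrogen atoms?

18

Hydrogens are implicit in SMILES; fill each atom to its normal valence:
  4 × C: 2 H each → 8
  3 × C: 3 H each → 9
  1 × C: 1 H
  1 × O: no H
  Total hydrogens = 18.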